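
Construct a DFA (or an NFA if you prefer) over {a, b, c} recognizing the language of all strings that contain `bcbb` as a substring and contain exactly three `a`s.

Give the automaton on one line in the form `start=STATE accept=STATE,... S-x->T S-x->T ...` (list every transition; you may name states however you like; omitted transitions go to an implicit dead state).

start=q0 accept=q20 q0-a->q1 q0-b->q2 q0-c->q0 q1-a->q3 q1-b->q4 q1-c->q1 q2-a->q1 q2-b->q2 q2-c->q5 q3-a->q6 q3-b->q7 q3-c->q3 q4-a->q3 q4-b->q4 q4-c->q8 q5-a->q1 q5-b->q9 q5-c->q0 q6-a->q10 q6-b->q11 q6-c->q6 q7-a->q6 q7-b->q7 q7-c->q12 q8-a->q3 q8-b->q13 q8-c->q1 q9-a->q1 q9-b->q14 q9-c->q5 q10-a->q10 q10-b->q10 q10-c->q10 q11-a->q10 q11-b->q11 q11-c->q15 q12-a->q6 q12-b->q16 q12-c->q3 q13-a->q3 q13-b->q17 q13-c->q8 q14-a->q17 q14-b->q14 q14-c->q14 q15-a->q10 q15-b->q18 q15-c->q6 q16-a->q6 q16-b->q19 q16-c->q12 q17-a->q19 q17-b->q17 q17-c->q17 q18-a->q10 q18-b->q20 q18-c->q15 q19-a->q20 q19-b->q19 q19-c->q19 q20-a->q10 q20-b->q20 q20-c->q20

Handle the two conditions separately and then intersect. One (5 states) tracks whether and how much of `bcbb` has been seen; the other (5 states) tracks the count of `a`s, saturating at 4. Each combined state is a pair, one component from each; accept when both components accept. Minimizing collapses redundant product states.
With 21 states:
          a    b    c  
>  q0     q1   q2   q0 
   q1     q3   q4   q1 
   q2     q1   q2   q5 
   q3     q6   q7   q3 
   q4     q3   q4   q8 
   q5     q1   q9   q0 
   q6    q10  q11   q6 
   q7     q6   q7  q12 
   q8     q3  q13   q1 
   q9     q1  q14   q5 
   q10   q10  q10  q10 
   q11   q10  q11  q15 
   q12    q6  q16   q3 
   q13    q3  q17   q8 
   q14   q17  q14  q14 
   q15   q10  q18   q6 
   q16    q6  q19  q12 
   q17   q19  q17  q17 
   q18   q10  q20  q15 
   q19   q20  q19  q19 
 * q20   q10  q20  q20 
(> = start, * = accepting)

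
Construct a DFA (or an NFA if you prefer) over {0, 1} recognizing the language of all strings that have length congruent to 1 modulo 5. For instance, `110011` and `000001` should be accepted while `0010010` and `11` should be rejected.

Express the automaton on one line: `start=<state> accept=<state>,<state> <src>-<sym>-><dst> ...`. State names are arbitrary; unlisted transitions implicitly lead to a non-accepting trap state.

start=q0 accept=q1 q0-0->q1 q0-1->q1 q1-0->q2 q1-1->q2 q2-0->q3 q2-1->q3 q3-0->q4 q3-1->q4 q4-0->q0 q4-1->q0

Count input length modulo 5: every symbol advances one step around the cycle q0 → q1 → q2 → q3 → q4 → q0. Accept at q1.
5 states suffice.
        0   1  
>  q0   q1  q1 
 * q1   q2  q2 
   q2   q3  q3 
   q3   q4  q4 
   q4   q0  q0 
(> = start, * = accepting)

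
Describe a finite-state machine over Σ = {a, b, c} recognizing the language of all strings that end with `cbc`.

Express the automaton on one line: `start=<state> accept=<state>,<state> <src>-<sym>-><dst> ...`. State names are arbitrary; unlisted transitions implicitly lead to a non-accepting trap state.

start=s0 accept=s3 s0-a->s0 s0-b->s0 s0-c->s1 s1-a->s0 s1-b->s2 s1-c->s1 s2-a->s0 s2-b->s0 s2-c->s3 s3-a->s0 s3-b->s2 s3-c->s1

Remember how much of `cbc` the current input suffix matches. State s0 means no match yet; s1 means the last symbol is `c`; s2 means the last 2 symbols are `cb`; s3 means the last 3 symbols are `cbc`. Only s3 accepts. On a mismatch, fall back to the longest proper suffix that is still a prefix of `cbc`.
A 4-state machine:
        a   b   c  
>  s0   s0  s0  s1 
   s1   s0  s2  s1 
   s2   s0  s0  s3 
 * s3   s0  s2  s1 
(> = start, * = accepting)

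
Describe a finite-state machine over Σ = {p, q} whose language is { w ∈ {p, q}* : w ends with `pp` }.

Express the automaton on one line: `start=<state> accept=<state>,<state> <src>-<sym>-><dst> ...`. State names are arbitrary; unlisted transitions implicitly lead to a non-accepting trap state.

Remember how much of `pp` the current input suffix matches. State S0 means no match yet; S1 means the last symbol is `p`; S2 means the last 2 symbols are `pp`. Only S2 accepts. On a mismatch, fall back to the longest proper suffix that is still a prefix of `pp`.
A 3-state machine:
        p   q  
>  S0   S1  S0 
   S1   S2  S0 
 * S2   S2  S0 
(> = start, * = accepting)

start=S0 accept=S2 S0-p->S1 S0-q->S0 S1-p->S2 S1-q->S0 S2-p->S2 S2-q->S0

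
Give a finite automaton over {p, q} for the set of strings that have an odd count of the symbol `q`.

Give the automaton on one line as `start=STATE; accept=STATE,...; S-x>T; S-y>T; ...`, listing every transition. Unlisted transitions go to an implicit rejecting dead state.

start=s0; accept=s1; s0-p>s0; s0-q>s1; s1-p>s1; s1-q>s0

Keep the running count of `q`s modulo 2: each `q` advances along the cycle s0 → s1 → s0 while other symbols loop. Accept at s1.
        p   q  
>  s0   s0  s1 
 * s1   s1  s0 
(> = start, * = accepting)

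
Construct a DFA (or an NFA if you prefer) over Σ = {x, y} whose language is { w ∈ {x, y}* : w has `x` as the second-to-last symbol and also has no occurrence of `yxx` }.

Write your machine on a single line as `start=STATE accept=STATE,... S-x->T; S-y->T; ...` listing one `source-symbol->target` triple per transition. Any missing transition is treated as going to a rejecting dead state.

Build one automaton per condition and run them in lockstep. One (7 states) tracks the last 2 symbols read; the other (4 states) tracks partial matches of the forbidden pattern `yxx`. Each combined state is a pair, one component from each; accept when both components accept.
          x    y  
>  q0     q1   q2 
   q1     q3   q4 
   q2     q5   q6 
 * q3     q3   q4 
 * q4     q5   q6 
   q5     q7   q4 
   q6     q5   q6 
   q7     q7   q8 
   q8     q9  q10 
   q9     q7   q8 
   q10    q9  q10 
(> = start, * = accepting)

start=q0; accept=q3,q4; q0-x->q1; q0-y->q2; q1-x->q3; q1-y->q4; q2-x->q5; q2-y->q6; q3-x->q3; q3-y->q4; q4-x->q5; q4-y->q6; q5-x->q7; q5-y->q4; q6-x->q5; q6-y->q6; q7-x->q7; q7-y->q8; q8-x->q9; q8-y->q10; q9-x->q7; q9-y->q8; q10-x->q9; q10-y->q10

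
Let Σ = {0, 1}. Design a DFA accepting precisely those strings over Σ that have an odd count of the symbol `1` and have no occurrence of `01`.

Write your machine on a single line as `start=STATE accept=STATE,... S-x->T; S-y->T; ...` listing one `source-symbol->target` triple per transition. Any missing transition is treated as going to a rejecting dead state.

start=A; accept=C,E; A-0->B; A-1->C; B-0->B; B-1->D; C-0->E; C-1->A; D-0->D; D-1->F; E-0->E; E-1->F; F-0->F; F-1->D

Handle the two conditions separately and then intersect. The first has 2 states tracking the count of `1`s modulo 2; the second has 3 states tracking partial matches of the forbidden pattern `01`. A product state is a pair (one from each), accepting exactly when both do.
6 states suffice.
       0  1 
>  A   B  C 
   B   B  D 
 * C   E  A 
   D   D  F 
 * E   E  F 
   F   F  D 
(> = start, * = accepting)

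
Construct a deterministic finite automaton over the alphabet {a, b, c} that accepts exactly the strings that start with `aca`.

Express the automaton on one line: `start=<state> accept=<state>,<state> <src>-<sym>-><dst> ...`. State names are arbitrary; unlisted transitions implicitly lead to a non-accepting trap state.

Walk along `aca` while the input agrees: from q0 take `a` to q1, and so on. Any deviation drops to the rejecting sink q4. Once q3 is reached the prefix is confirmed and every continuation is accepted.
        a   b   c  
>  q0   q1  q4  q4 
   q1   q4  q4  q2 
   q2   q3  q4  q4 
 * q3   q3  q3  q3 
   q4   q4  q4  q4 
(> = start, * = accepting)

start=q0 accept=q3 q0-a->q1 q0-b->q4 q0-c->q4 q1-a->q4 q1-b->q4 q1-c->q2 q2-a->q3 q2-b->q4 q2-c->q4 q3-a->q3 q3-b->q3 q3-c->q3 q4-a->q4 q4-b->q4 q4-c->q4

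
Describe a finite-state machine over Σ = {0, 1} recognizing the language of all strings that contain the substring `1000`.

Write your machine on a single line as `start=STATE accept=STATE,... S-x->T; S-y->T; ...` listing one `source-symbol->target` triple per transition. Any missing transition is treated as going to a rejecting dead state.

Track how much of `1000` has been matched so far: state q0 is no progress, q4 is the absorbing accept state reached once `1000` has occurred. Intermediate states record partial matches; on a mismatch, fall back to the longest reusable overlap.
With 5 states:
        0   1  
>  q0   q0  q1 
   q1   q2  q1 
   q2   q3  q1 
   q3   q4  q1 
 * q4   q4  q4 
(> = start, * = accepting)

start=q0; accept=q4; q0-0->q0; q0-1->q1; q1-0->q2; q1-1->q1; q2-0->q3; q2-1->q1; q3-0->q4; q3-1->q1; q4-0->q4; q4-1->q4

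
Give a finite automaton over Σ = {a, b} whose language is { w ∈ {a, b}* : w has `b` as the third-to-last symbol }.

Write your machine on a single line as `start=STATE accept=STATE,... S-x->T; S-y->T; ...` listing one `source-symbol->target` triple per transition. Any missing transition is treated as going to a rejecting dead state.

Because acceptance depends on a position counted from the end, the machine has to buffer the most recent 3 symbols. Make each state the string of the last up-to-3 symbols read; on input `x` shift the window left and append `x`. Accept when the buffered window has length 3 and begins with `b`.
15 states suffice.
          a    b  
>  S0     S1   S2 
   S1     S3   S4 
   S2     S5   S6 
   S3     S7   S8 
   S4     S9  S10 
   S5    S11  S12 
   S6    S13  S14 
   S7     S7   S8 
   S8     S9  S10 
   S9    S11  S12 
   S10   S13  S14 
 * S11    S7   S8 
 * S12    S9  S10 
 * S13   S11  S12 
 * S14   S13  S14 
(> = start, * = accepting)

start=S0; accept=S11,S12,S13,S14; S0-a->S1; S0-b->S2; S1-a->S3; S1-b->S4; S2-a->S5; S2-b->S6; S3-a->S7; S3-b->S8; S4-a->S9; S4-b->S10; S5-a->S11; S5-b->S12; S6-a->S13; S6-b->S14; S7-a->S7; S7-b->S8; S8-a->S9; S8-b->S10; S9-a->S11; S9-b->S12; S10-a->S13; S10-b->S14; S11-a->S7; S11-b->S8; S12-a->S9; S12-b->S10; S13-a->S11; S13-b->S12; S14-a->S13; S14-b->S14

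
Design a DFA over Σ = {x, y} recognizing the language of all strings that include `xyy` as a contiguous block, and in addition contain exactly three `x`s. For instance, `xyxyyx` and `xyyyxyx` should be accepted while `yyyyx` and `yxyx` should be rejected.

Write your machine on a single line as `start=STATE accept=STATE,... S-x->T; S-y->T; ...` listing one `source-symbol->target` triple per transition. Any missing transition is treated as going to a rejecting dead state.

Run two small machines in parallel and take their product. The first has 4 states tracking whether and how much of `xyy` has been seen; the second has 5 states tracking the count of `x`s, saturating at 4. A product state is a pair (one from each), accepting exactly when both do.
With 13 states:
          x    y  
>  s0     s1   s0 
   s1     s2   s3 
   s2     s4   s5 
   s3     s2   s6 
   s4     s7   s8 
   s5     s4   s9 
   s6     s9   s6 
   s7     s7  s10 
   s8     s7  s11 
   s9    s11   s9 
   s10    s7  s12 
 * s11   s12  s11 
   s12   s12  s12 
(> = start, * = accepting)

start=s0; accept=s11; s0-x->s1; s0-y->s0; s1-x->s2; s1-y->s3; s2-x->s4; s2-y->s5; s3-x->s2; s3-y->s6; s4-x->s7; s4-y->s8; s5-x->s4; s5-y->s9; s6-x->s9; s6-y->s6; s7-x->s7; s7-y->s10; s8-x->s7; s8-y->s11; s9-x->s11; s9-y->s9; s10-x->s7; s10-y->s12; s11-x->s12; s11-y->s11; s12-x->s12; s12-y->s12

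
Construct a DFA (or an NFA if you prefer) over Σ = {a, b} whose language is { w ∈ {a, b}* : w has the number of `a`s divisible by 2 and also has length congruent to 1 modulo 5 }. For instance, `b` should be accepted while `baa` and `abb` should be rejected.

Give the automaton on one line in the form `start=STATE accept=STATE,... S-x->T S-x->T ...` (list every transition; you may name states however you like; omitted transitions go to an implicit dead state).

start=q0 accept=q2 q0-a->q1 q0-b->q2 q1-a->q3 q1-b->q4 q2-a->q4 q2-b->q3 q3-a->q5 q3-b->q6 q4-a->q6 q4-b->q5 q5-a->q7 q5-b->q8 q6-a->q8 q6-b->q7 q7-a->q9 q7-b->q0 q8-a->q0 q8-b->q9 q9-a->q2 q9-b->q1

Run two small machines in parallel and take their product. One (2 states) tracks the count of `a`s modulo 2; the other (5 states) tracks the input length modulo 5. Each combined state is a pair, one component from each; accept when both components accept.
A 10-state machine:
        a   b  
>  q0   q1  q2 
   q1   q3  q4 
 * q2   q4  q3 
   q3   q5  q6 
   q4   q6  q5 
   q5   q7  q8 
   q6   q8  q7 
   q7   q9  q0 
   q8   q0  q9 
   q9   q2  q1 
(> = start, * = accepting)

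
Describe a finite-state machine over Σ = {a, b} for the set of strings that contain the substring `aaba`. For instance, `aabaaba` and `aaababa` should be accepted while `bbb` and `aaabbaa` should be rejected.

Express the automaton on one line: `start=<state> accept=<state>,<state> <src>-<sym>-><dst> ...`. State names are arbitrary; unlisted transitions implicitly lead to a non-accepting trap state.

States q0..q3 record the length of the longest prefix of `aaba` that matches the current input suffix. Reaching q4 means `aaba` has been seen, and we stay there forever. Accept from q4.
        a   b  
>  q0   q1  q0 
   q1   q2  q0 
   q2   q2  q3 
   q3   q4  q0 
 * q4   q4  q4 
(> = start, * = accepting)

start=q0 accept=q4 q0-a->q1 q0-b->q0 q1-a->q2 q1-b->q0 q2-a->q2 q2-b->q3 q3-a->q4 q3-b->q0 q4-a->q4 q4-b->q4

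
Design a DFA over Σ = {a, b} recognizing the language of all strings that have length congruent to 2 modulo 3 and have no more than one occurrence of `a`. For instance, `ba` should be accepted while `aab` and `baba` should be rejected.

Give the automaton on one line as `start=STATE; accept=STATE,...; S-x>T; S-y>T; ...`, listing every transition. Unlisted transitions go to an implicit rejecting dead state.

Run two small machines in parallel and take their product. One (3 states) tracks the input length modulo 3; the other (3 states) tracks the count of `a`s, saturating at 2. Each combined state is a pair, one component from each; accept when both components accept.
9 states suffice.
        a   b  
>  s0   s1  s2 
   s1   s3  s4 
   s2   s4  s5 
   s3   s6  s6 
 * s4   s6  s7 
 * s5   s7  s0 
   s6   s8  s8 
   s7   s8  s1 
   s8   s3  s3 
(> = start, * = accepting)

start=s0; accept=s4,s5; s0-a>s1; s0-b>s2; s1-a>s3; s1-b>s4; s2-a>s4; s2-b>s5; s3-a>s6; s3-b>s6; s4-a>s6; s4-b>s7; s5-a>s7; s5-b>s0; s6-a>s8; s6-b>s8; s7-a>s8; s7-b>s1; s8-a>s3; s8-b>s3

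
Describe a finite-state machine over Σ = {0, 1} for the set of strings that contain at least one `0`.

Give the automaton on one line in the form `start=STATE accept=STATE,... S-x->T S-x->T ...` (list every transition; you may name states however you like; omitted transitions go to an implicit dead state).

Count `0`s, saturating at 2: state A means no `0` yet, B means one `0` seen, C means more than one. Each `0` increments (capped at C); other symbols loop. Accept from {B, C}.
A 3-state machine:
       0  1 
>  A   B  A 
 * B   C  B 
 * C   C  C 
(> = start, * = accepting)

start=A accept=B,C A-0->B A-1->A B-0->C B-1->B C-0->C C-1->C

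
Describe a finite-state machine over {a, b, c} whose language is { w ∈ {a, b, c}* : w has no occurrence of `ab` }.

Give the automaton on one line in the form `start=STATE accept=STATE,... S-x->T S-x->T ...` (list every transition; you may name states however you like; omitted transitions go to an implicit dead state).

Track partial matches of the forbidden pattern `ab`. State S2 is a dead state reached once `ab` has occurred; every other state accepts. S0 means no part of `ab` is currently matched.
3 states suffice.
        a   b   c  
>* S0   S1  S0  S0 
 * S1   S1  S2  S0 
   S2   S2  S2  S2 
(> = start, * = accepting)

start=S0 accept=S0,S1 S0-a->S1 S0-b->S0 S0-c->S0 S1-a->S1 S1-b->S2 S1-c->S0 S2-a->S2 S2-b->S2 S2-c->S2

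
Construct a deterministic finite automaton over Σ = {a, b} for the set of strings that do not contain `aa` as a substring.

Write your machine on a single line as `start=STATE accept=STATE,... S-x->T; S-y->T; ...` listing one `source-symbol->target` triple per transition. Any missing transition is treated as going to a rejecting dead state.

start=q0; accept=q0,q1; q0-a->q1; q0-b->q0; q1-a->q2; q1-b->q0; q2-a->q2; q2-b->q2

This is the complement of 'contains `aa`'. Use the same substring-matching states — q0 through q2 holding how much of `aa` has just been matched — but flip the accepting set: everything except the trap q2 accepts.
        a   b  
>* q0   q1  q0 
 * q1   q2  q0 
   q2   q2  q2 
(> = start, * = accepting)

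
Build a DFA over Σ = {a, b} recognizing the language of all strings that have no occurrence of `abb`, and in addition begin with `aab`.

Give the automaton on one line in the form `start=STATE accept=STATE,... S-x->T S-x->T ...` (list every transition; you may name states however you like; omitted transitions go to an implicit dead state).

start=S0 accept=S4,S5 S0-a->S1 S0-b->S2 S1-a->S3 S1-b->S2 S2-a->S2 S2-b->S2 S3-a->S2 S3-b->S4 S4-a->S5 S4-b->S2 S5-a->S5 S5-b->S4

Handle the two conditions separately and then intersect. The first has 4 states tracking partial matches of the forbidden pattern `abb`; the second has 5 states tracking whether the input so far still matches the prefix `aab`. A product state is a pair (one from each), accepting exactly when both do. Minimizing collapses redundant product states.
6 states suffice.
        a   b  
>  S0   S1  S2 
   S1   S3  S2 
   S2   S2  S2 
   S3   S2  S4 
 * S4   S5  S2 
 * S5   S5  S4 
(> = start, * = accepting)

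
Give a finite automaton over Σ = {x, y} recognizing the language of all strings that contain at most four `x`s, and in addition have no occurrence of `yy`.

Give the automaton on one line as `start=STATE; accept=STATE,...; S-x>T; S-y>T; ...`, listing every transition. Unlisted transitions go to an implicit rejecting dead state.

Handle the two conditions separately and then intersect. The first has 6 states tracking the count of `x`s, saturating at 5; the second has 3 states tracking partial matches of the forbidden pattern `yy`. A product state is a pair (one from each), accepting exactly when both do.
18 states suffice.
       x  y 
>* A   B  C 
 * B   D  E 
 * C   B  F 
 * D   G  H 
 * E   D  I 
   F   I  F 
 * G   J  K 
 * H   G  L 
   I   L  I 
 * J   M  N 
 * K   J  O 
   L   O  L 
   M   M  P 
 * N   M  Q 
   O   Q  O 
   P   M  R 
   Q   R  Q 
   R   R  R 
(> = start, * = accepting)

start=A; accept=A,B,C,D,E,G,H,J,K,N; A-x>B; A-y>C; B-x>D; B-y>E; C-x>B; C-y>F; D-x>G; D-y>H; E-x>D; E-y>I; F-x>I; F-y>F; G-x>J; G-y>K; H-x>G; H-y>L; I-x>L; I-y>I; J-x>M; J-y>N; K-x>J; K-y>O; L-x>O; L-y>L; M-x>M; M-y>P; N-x>M; N-y>Q; O-x>Q; O-y>O; P-x>M; P-y>R; Q-x>R; Q-y>Q; R-x>R; R-y>R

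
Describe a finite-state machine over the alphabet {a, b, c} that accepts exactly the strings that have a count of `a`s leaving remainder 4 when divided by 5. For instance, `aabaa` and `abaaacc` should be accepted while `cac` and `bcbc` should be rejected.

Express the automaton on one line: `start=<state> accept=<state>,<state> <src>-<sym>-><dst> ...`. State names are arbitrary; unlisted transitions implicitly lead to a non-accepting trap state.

The only thing that matters is how many `a`s have appeared, reduced mod 5. Use one state per residue: q0 for 0, …, q4 for 4. Reading `a` moves to the next residue; anything else stays put. q4 is accepting.
        a   b   c  
>  q0   q1  q0  q0 
   q1   q2  q1  q1 
   q2   q3  q2  q2 
   q3   q4  q3  q3 
 * q4   q0  q4  q4 
(> = start, * = accepting)

start=q0 accept=q4 q0-a->q1 q0-b->q0 q0-c->q0 q1-a->q2 q1-b->q1 q1-c->q1 q2-a->q3 q2-b->q2 q2-c->q2 q3-a->q4 q3-b->q3 q3-c->q3 q4-a->q0 q4-b->q4 q4-c->q4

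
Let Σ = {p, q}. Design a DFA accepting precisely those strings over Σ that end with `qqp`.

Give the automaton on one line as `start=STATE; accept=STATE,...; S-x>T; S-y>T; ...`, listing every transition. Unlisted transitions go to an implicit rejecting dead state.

Let each state record the length of the longest suffix of the input read so far that is also a prefix of `qqp`. s1 means the last symbol is `q`; s2 means the last 2 symbols are `qq`; s3 means the last 3 symbols are `qqp`. Accept only at s3, where the string currently ends in `qqp`.
A 4-state machine:
        p   q  
>  s0   s0  s1 
   s1   s0  s2 
   s2   s3  s2 
 * s3   s0  s1 
(> = start, * = accepting)

start=s0; accept=s3; s0-p>s0; s0-q>s1; s1-p>s0; s1-q>s2; s2-p>s3; s2-q>s2; s3-p>s0; s3-q>s1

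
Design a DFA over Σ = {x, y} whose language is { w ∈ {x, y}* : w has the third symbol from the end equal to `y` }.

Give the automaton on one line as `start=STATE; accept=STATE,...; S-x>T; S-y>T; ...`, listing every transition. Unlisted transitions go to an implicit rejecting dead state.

A DFA must remember the last 3 symbols (since which symbol is third-to-last isn't known until the input ends). Use one state per possible window of the last ≤3 symbols; accept from those whose window starts with `y`.
          x    y  
>  q0     q1   q2 
   q1     q3   q4 
   q2     q5   q6 
   q3     q7   q8 
   q4     q9  q10 
   q5    q11  q12 
   q6    q13  q14 
   q7     q7   q8 
   q8     q9  q10 
   q9    q11  q12 
   q10   q13  q14 
 * q11    q7   q8 
 * q12    q9  q10 
 * q13   q11  q12 
 * q14   q13  q14 
(> = start, * = accepting)

start=q0; accept=q11,q12,q13,q14; q0-x>q1; q0-y>q2; q1-x>q3; q1-y>q4; q2-x>q5; q2-y>q6; q3-x>q7; q3-y>q8; q4-x>q9; q4-y>q10; q5-x>q11; q5-y>q12; q6-x>q13; q6-y>q14; q7-x>q7; q7-y>q8; q8-x>q9; q8-y>q10; q9-x>q11; q9-y>q12; q10-x>q13; q10-y>q14; q11-x>q7; q11-y>q8; q12-x>q9; q12-y>q10; q13-x>q11; q13-y>q12; q14-x>q13; q14-y>q14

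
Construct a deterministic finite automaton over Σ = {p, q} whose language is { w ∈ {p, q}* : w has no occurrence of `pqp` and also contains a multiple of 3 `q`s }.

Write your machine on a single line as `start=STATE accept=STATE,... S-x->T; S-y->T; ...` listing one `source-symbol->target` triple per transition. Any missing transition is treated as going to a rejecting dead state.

Run two small machines in parallel and take their product. One (4 states) tracks partial matches of the forbidden pattern `pqp`; the other (3 states) tracks the count of `q`s modulo 3. Each combined state is a pair, one component from each; accept when both components accept. Minimizing collapses redundant product states.
10 states suffice.
       p  q 
>* A   B  C 
 * B   B  D 
   C   E  F 
   D   G  F 
   E   E  H 
   F   I  A 
   G   G  G 
   H   G  A 
   I   I  J 
 * J   G  C 
(> = start, * = accepting)

start=A; accept=A,B,J; A-p->B; A-q->C; B-p->B; B-q->D; C-p->E; C-q->F; D-p->G; D-q->F; E-p->E; E-q->H; F-p->I; F-q->A; G-p->G; G-q->G; H-p->G; H-q->A; I-p->I; I-q->J; J-p->G; J-q->C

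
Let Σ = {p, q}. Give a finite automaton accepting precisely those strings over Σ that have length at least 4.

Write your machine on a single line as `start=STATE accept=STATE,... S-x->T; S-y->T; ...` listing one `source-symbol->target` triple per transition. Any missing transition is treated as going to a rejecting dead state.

start=A; accept=E,F; A-p->B; A-q->B; B-p->C; B-q->C; C-p->D; C-q->D; D-p->E; D-q->E; E-p->F; E-q->F; F-p->F; F-q->F

We only need to distinguish lengths 0, 1, …, 4, and '>4'. Chain A → B → C → D → E → F on every symbol, with F looping. Accepting states: {E, F}.
A 6-state machine:
       p  q 
>  A   B  B 
   B   C  C 
   C   D  D 
   D   E  E 
 * E   F  F 
 * F   F  F 
(> = start, * = accepting)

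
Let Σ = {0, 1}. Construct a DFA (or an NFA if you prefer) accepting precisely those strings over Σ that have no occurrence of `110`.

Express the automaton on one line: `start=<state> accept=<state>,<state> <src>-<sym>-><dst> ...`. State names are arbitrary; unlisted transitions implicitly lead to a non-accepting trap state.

start=q0 accept=q0,q1,q2 q0-0->q0 q0-1->q1 q1-0->q0 q1-1->q2 q2-0->q3 q2-1->q2 q3-0->q3 q3-1->q3

This is the complement of 'contains `110`'. Use the same substring-matching states — q0 through q3 holding how much of `110` has just been matched — but flip the accepting set: everything except the trap q3 accepts.
        0   1  
>* q0   q0  q1 
 * q1   q0  q2 
 * q2   q3  q2 
   q3   q3  q3 
(> = start, * = accepting)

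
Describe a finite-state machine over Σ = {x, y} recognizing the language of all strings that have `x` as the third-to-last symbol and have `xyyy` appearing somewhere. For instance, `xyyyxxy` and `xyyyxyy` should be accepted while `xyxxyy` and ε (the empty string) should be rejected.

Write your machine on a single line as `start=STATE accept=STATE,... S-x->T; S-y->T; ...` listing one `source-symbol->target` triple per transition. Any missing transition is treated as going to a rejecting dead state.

start=q0; accept=q19,q20,q21,q22; q0-x->q1; q0-y->q2; q1-x->q3; q1-y->q4; q2-x->q5; q2-y->q6; q3-x->q7; q3-y->q8; q4-x->q9; q4-y->q10; q5-x->q11; q5-y->q12; q6-x->q13; q6-y->q14; q7-x->q7; q7-y->q8; q8-x->q9; q8-y->q10; q9-x->q11; q9-y->q12; q10-x->q13; q10-y->q15; q11-x->q7; q11-y->q8; q12-x->q9; q12-y->q10; q13-x->q11; q13-y->q12; q14-x->q13; q14-y->q14; q15-x->q16; q15-y->q15; q16-x->q17; q16-y->q18; q17-x->q19; q17-y->q20; q18-x->q21; q18-y->q22; q19-x->q19; q19-y->q20; q20-x->q21; q20-y->q22; q21-x->q17; q21-y->q18; q22-x->q16; q22-y->q15

Handle the two conditions separately and then intersect. The first has 15 states tracking the last 3 symbols read; the second has 5 states tracking whether and how much of `xyyy` has been seen. A product state is a pair (one from each), accepting exactly when both do.
23 states suffice.
          x    y  
>  q0     q1   q2 
   q1     q3   q4 
   q2     q5   q6 
   q3     q7   q8 
   q4     q9  q10 
   q5    q11  q12 
   q6    q13  q14 
   q7     q7   q8 
   q8     q9  q10 
   q9    q11  q12 
   q10   q13  q15 
   q11    q7   q8 
   q12    q9  q10 
   q13   q11  q12 
   q14   q13  q14 
   q15   q16  q15 
   q16   q17  q18 
   q17   q19  q20 
   q18   q21  q22 
 * q19   q19  q20 
 * q20   q21  q22 
 * q21   q17  q18 
 * q22   q16  q15 
(> = start, * = accepting)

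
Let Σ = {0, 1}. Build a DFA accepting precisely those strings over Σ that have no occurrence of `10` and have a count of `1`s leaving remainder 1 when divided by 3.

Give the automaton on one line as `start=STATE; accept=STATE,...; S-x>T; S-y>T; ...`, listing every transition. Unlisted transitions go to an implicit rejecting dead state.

Run two small machines in parallel and take their product. One (3 states) tracks partial matches of the forbidden pattern `10`; the other (3 states) tracks the count of `1`s modulo 3. Each combined state is a pair, one component from each; accept when both components accept. After merging equivalent states the machine shrinks.
5 states suffice.
       0  1 
>  A   A  B 
 * B   C  D 
   C   C  C 
   D   C  E 
   E   C  B 
(> = start, * = accepting)

start=A; accept=B; A-0>A; A-1>B; B-0>C; B-1>D; C-0>C; C-1>C; D-0>C; D-1>E; E-0>C; E-1>B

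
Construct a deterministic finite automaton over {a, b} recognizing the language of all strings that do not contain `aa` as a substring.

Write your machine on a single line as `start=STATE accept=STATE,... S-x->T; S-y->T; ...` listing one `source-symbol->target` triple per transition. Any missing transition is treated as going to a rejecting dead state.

start=q0; accept=q0,q1; q0-a->q1; q0-b->q0; q1-a->q2; q1-b->q0; q2-a->q2; q2-b->q2

Track partial matches of the forbidden pattern `aa`. State q2 is a dead state reached once `aa` has occurred; every other state accepts. q0 means no part of `aa` is currently matched.
With 3 states:
        a   b  
>* q0   q1  q0 
 * q1   q2  q0 
   q2   q2  q2 
(> = start, * = accepting)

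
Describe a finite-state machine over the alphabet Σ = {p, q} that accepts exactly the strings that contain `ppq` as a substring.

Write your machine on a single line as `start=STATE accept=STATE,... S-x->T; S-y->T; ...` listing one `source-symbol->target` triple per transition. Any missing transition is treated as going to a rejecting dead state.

start=s0; accept=s3; s0-p->s1; s0-q->s0; s1-p->s2; s1-q->s0; s2-p->s2; s2-q->s3; s3-p->s3; s3-q->s3

Track how much of `ppq` has been matched so far: state s0 is no progress, s3 is the absorbing accept state reached once `ppq` has occurred. Intermediate states record partial matches; on a mismatch, fall back to the longest reusable overlap.
With 4 states:
        p   q  
>  s0   s1  s0 
   s1   s2  s0 
   s2   s2  s3 
 * s3   s3  s3 
(> = start, * = accepting)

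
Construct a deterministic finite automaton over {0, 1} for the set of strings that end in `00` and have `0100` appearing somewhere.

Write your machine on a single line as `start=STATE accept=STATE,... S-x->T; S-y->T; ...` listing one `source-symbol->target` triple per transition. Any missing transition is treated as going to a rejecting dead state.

Build one automaton per condition and run them in lockstep. One (3 states) tracks how much of the suffix `00` has currently been matched; the other (5 states) tracks whether and how much of `0100` has been seen. Each combined state is a pair, one component from each; accept when both components accept.
With 8 states:
       0  1 
>  A   B  A 
   B   C  D 
   C   C  D 
   D   E  A 
   E   F  D 
 * F   F  G 
   G   H  G 
   H   F  G 
(> = start, * = accepting)

start=A; accept=F; A-0->B; A-1->A; B-0->C; B-1->D; C-0->C; C-1->D; D-0->E; D-1->A; E-0->F; E-1->D; F-0->F; F-1->G; G-0->H; G-1->G; H-0->F; H-1->G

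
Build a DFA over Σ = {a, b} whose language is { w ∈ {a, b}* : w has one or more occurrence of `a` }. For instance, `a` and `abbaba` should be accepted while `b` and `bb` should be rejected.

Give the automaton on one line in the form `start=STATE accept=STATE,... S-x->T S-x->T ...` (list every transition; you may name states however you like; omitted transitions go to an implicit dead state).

Count `a`s, saturating at 2: state q0 means no `a` yet, q1 means one `a` seen, q2 means more than one. Each `a` increments (capped at q2); other symbols loop. Accept from {q1, q2}.
With 3 states:
        a   b  
>  q0   q1  q0 
 * q1   q2  q1 
 * q2   q2  q2 
(> = start, * = accepting)

start=q0 accept=q1,q2 q0-a->q1 q0-b->q0 q1-a->q2 q1-b->q1 q2-a->q2 q2-b->q2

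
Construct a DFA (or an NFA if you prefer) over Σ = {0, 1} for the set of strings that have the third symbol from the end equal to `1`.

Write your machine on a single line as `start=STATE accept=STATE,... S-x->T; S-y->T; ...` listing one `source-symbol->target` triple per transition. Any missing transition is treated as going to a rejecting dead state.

A DFA must remember the last 3 symbols (since which symbol is third-to-last isn't known until the input ends). Use one state per possible window of the last ≤3 symbols; accept from those whose window starts with `1`.
15 states suffice.
          0    1  
>  q0     q1   q2 
   q1     q3   q4 
   q2     q5   q6 
   q3     q7   q8 
   q4     q9  q10 
   q5    q11  q12 
   q6    q13  q14 
   q7     q7   q8 
   q8     q9  q10 
   q9    q11  q12 
   q10   q13  q14 
 * q11    q7   q8 
 * q12    q9  q10 
 * q13   q11  q12 
 * q14   q13  q14 
(> = start, * = accepting)

start=q0; accept=q11,q12,q13,q14; q0-0->q1; q0-1->q2; q1-0->q3; q1-1->q4; q2-0->q5; q2-1->q6; q3-0->q7; q3-1->q8; q4-0->q9; q4-1->q10; q5-0->q11; q5-1->q12; q6-0->q13; q6-1->q14; q7-0->q7; q7-1->q8; q8-0->q9; q8-1->q10; q9-0->q11; q9-1->q12; q10-0->q13; q10-1->q14; q11-0->q7; q11-1->q8; q12-0->q9; q12-1->q10; q13-0->q11; q13-1->q12; q14-0->q13; q14-1->q14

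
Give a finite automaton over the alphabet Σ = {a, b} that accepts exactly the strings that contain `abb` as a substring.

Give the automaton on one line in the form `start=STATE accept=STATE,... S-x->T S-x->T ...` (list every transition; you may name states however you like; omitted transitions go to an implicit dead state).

Track how much of `abb` has been matched so far: state q0 is no progress, q3 is the absorbing accept state reached once `abb` has occurred. Intermediate states record partial matches; on a mismatch, fall back to the longest reusable overlap.
With 4 states:
        a   b  
>  q0   q1  q0 
   q1   q1  q2 
   q2   q1  q3 
 * q3   q3  q3 
(> = start, * = accepting)

start=q0 accept=q3 q0-a->q1 q0-b->q0 q1-a->q1 q1-b->q2 q2-a->q1 q2-b->q3 q3-a->q3 q3-b->q3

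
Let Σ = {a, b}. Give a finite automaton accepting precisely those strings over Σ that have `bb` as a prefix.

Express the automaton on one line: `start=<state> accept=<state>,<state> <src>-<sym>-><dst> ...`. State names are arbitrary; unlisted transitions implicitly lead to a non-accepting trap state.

start=S0 accept=S2 S0-a->S3 S0-b->S1 S1-a->S3 S1-b->S2 S2-a->S2 S2-b->S2 S3-a->S3 S3-b->S3

Check the first 2 symbols one by one: S0 through S1 record how many have matched `bb` so far; any wrong symbol goes to the dead state S3. After all 2 match we enter the accepting sink S2.
A 4-state machine:
        a   b  
>  S0   S3  S1 
   S1   S3  S2 
 * S2   S2  S2 
   S3   S3  S3 
(> = start, * = accepting)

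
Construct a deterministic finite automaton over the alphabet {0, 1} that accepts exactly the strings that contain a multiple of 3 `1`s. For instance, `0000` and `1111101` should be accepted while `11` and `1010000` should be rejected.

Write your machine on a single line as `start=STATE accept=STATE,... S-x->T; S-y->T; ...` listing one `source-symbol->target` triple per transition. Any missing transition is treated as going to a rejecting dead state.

The only thing that matters is how many `1`s have appeared, reduced mod 3. Use one state per residue: q0 for 0, …, q2 for 2. Reading `1` moves to the next residue; anything else stays put. q0 is accepting.
3 states suffice.
        0   1  
>* q0   q0  q1 
   q1   q1  q2 
   q2   q2  q0 
(> = start, * = accepting)

start=q0; accept=q0; q0-0->q0; q0-1->q1; q1-0->q1; q1-1->q2; q2-0->q2; q2-1->q0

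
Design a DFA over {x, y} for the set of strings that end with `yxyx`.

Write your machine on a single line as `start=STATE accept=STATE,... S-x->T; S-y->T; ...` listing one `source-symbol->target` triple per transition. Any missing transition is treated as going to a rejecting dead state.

Let each state record the length of the longest suffix of the input read so far that is also a prefix of `yxyx`. s1 means the last symbol is `y`; s2 means the last 2 symbols are `yx`; s3 means the last 3 symbols are `yxy`; s4 means the last 4 symbols are `yxyx`. Accept only at s4, where the string currently ends in `yxyx`.
5 states suffice.
        x   y  
>  s0   s0  s1 
   s1   s2  s1 
   s2   s0  s3 
   s3   s4  s1 
 * s4   s0  s3 
(> = start, * = accepting)

start=s0; accept=s4; s0-x->s0; s0-y->s1; s1-x->s2; s1-y->s1; s2-x->s0; s2-y->s3; s3-x->s4; s3-y->s1; s4-x->s0; s4-y->s3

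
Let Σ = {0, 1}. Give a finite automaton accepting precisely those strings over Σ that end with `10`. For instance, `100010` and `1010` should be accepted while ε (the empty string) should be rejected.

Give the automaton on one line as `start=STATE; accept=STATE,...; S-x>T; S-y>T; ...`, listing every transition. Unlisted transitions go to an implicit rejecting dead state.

start=q0; accept=q2; q0-0>q0; q0-1>q1; q1-0>q2; q1-1>q1; q2-0>q0; q2-1>q1

Remember how much of `10` the current input suffix matches. State q0 means no match yet; q1 means the last symbol is `1`; q2 means the last 2 symbols are `10`. Only q2 accepts. On a mismatch, fall back to the longest proper suffix that is still a prefix of `10`.
A 3-state machine:
        0   1  
>  q0   q0  q1 
   q1   q2  q1 
 * q2   q0  q1 
(> = start, * = accepting)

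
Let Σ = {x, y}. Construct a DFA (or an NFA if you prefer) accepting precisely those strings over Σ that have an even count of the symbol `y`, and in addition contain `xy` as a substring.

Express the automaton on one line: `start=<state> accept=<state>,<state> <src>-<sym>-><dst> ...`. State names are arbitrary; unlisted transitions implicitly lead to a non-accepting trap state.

Build one automaton per condition and run them in lockstep. The first has 2 states tracking the count of `y`s modulo 2; the second has 3 states tracking whether and how much of `xy` has been seen. A product state is a pair (one from each), accepting exactly when both do. After merging equivalent states the machine shrinks.
5 states suffice.
        x   y  
>  q0   q1  q2 
   q1   q1  q3 
   q2   q3  q0 
   q3   q3  q4 
 * q4   q4  q3 
(> = start, * = accepting)

start=q0 accept=q4 q0-x->q1 q0-y->q2 q1-x->q1 q1-y->q3 q2-x->q3 q2-y->q0 q3-x->q3 q3-y->q4 q4-x->q4 q4-y->q3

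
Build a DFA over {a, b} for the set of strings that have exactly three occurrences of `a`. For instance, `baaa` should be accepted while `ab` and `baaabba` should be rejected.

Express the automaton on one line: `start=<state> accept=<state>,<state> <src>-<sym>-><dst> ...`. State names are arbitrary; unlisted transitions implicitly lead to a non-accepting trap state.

Only the number of `a`s matters, and only up to 4. Make a chain q0 → q1 → q2 → q3 → q4 advanced by each `a` (with q4 absorbing); every other symbol self-loops. The accepting set is {q3}.
With 5 states:
        a   b  
>  q0   q1  q0 
   q1   q2  q1 
   q2   q3  q2 
 * q3   q4  q3 
   q4   q4  q4 
(> = start, * = accepting)

start=q0 accept=q3 q0-a->q1 q0-b->q0 q1-a->q2 q1-b->q1 q2-a->q3 q2-b->q2 q3-a->q4 q3-b->q3 q4-a->q4 q4-b->q4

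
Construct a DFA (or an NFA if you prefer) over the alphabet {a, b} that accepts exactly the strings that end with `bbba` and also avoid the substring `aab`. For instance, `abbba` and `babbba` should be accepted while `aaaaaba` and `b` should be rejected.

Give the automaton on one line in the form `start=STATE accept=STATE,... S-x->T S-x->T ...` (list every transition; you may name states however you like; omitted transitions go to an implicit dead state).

Build one automaton per condition and run them in lockstep. The first has 5 states tracking how much of the suffix `bbba` has currently been matched; the second has 4 states tracking partial matches of the forbidden pattern `aab`. A product state is a pair (one from each), accepting exactly when both do. After merging equivalent states the machine shrinks.
A 7-state machine:
        a   b  
>  q0   q1  q2 
   q1   q3  q2 
   q2   q1  q4 
   q3   q3  q3 
   q4   q1  q5 
   q5   q6  q5 
 * q6   q3  q2 
(> = start, * = accepting)

start=q0 accept=q6 q0-a->q1 q0-b->q2 q1-a->q3 q1-b->q2 q2-a->q1 q2-b->q4 q3-a->q3 q3-b->q3 q4-a->q1 q4-b->q5 q5-a->q6 q5-b->q5 q6-a->q3 q6-b->q2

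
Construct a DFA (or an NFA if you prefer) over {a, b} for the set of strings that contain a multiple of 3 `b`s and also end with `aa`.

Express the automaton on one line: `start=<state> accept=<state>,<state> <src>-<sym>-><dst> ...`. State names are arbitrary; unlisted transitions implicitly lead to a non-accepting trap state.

start=q0 accept=q3 q0-a->q1 q0-b->q2 q1-a->q3 q1-b->q2 q2-a->q2 q2-b->q4 q3-a->q3 q3-b->q2 q4-a->q4 q4-b->q0

Build one automaton per condition and run them in lockstep. The first has 3 states tracking the count of `b`s modulo 3; the second has 3 states tracking how much of the suffix `aa` has currently been matched. A product state is a pair (one from each), accepting exactly when both do. After merging equivalent states the machine shrinks.
        a   b  
>  q0   q1  q2 
   q1   q3  q2 
   q2   q2  q4 
 * q3   q3  q2 
   q4   q4  q0 
(> = start, * = accepting)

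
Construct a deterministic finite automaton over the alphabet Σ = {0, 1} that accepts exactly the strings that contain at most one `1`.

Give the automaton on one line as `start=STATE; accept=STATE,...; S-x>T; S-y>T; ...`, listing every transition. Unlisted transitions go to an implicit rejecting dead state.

Count `1`s, saturating at 2: state A means no `1` yet, B means one `1` seen, C means more than one. Each `1` increments (capped at C); other symbols loop. Accept from {A, B}.
       0  1 
>* A   A  B 
 * B   B  C 
   C   C  C 
(> = start, * = accepting)

start=A; accept=A,B; A-0>A; A-1>B; B-0>B; B-1>C; C-0>C; C-1>C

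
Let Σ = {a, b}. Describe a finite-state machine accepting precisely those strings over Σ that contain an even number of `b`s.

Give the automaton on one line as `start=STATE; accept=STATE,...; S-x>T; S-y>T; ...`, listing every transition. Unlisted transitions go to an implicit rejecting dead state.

start=s0; accept=s0; s0-a>s0; s0-b>s1; s1-a>s1; s1-b>s0

Keep the running count of `b`s modulo 2: each `b` advances along the cycle s0 → s1 → s0 while other symbols loop. Accept at s0.
With 2 states:
        a   b  
>* s0   s0  s1 
   s1   s1  s0 
(> = start, * = accepting)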